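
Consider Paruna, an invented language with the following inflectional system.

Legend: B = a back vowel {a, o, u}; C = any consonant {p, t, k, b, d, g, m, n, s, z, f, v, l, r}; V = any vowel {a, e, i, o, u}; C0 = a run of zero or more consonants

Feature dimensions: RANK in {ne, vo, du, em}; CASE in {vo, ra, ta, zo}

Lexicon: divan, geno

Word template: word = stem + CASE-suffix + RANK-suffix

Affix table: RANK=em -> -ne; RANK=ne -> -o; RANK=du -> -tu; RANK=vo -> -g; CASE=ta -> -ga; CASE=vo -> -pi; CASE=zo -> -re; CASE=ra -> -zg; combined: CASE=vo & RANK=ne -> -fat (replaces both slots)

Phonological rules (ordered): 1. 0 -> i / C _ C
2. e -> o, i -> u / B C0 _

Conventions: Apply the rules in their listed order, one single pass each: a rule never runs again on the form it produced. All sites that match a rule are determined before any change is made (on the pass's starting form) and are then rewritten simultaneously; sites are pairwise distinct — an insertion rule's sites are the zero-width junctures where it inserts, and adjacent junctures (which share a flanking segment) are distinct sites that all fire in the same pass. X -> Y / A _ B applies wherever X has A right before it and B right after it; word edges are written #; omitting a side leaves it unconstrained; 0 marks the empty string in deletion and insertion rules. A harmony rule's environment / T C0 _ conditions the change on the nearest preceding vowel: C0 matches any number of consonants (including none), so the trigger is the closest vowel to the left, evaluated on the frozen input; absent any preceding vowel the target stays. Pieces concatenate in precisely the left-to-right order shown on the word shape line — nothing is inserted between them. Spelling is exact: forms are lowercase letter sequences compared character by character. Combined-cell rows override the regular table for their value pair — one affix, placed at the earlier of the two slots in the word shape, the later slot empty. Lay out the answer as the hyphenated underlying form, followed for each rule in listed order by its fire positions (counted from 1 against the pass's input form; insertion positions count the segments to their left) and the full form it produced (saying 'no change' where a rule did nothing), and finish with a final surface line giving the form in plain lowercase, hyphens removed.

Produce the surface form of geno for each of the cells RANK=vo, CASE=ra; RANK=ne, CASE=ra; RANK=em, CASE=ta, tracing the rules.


cell RANK=vo, CASE=ra:
underlying: geno-zg-g
1. 0 -> i / C _ C: inserts after position(s) 5, 6: genozigig
2. e -> o, i -> u / B C0 _: fires at position(s) 6: genozugig
surface: genozugig

cell RANK=ne, CASE=ra:
underlying: geno-zg-o
1. 0 -> i / C _ C: inserts after position(s) 5: genozigo
2. e -> o, i -> u / B C0 _: fires at position(s) 6: genozugo
surface: genozugo

cell RANK=em, CASE=ta:
underlying: geno-ga-ne
1. 0 -> i / C _ C: no change
2. e -> o, i -> u / B C0 _: fires at position(s) 8: genogano
surface: genogano


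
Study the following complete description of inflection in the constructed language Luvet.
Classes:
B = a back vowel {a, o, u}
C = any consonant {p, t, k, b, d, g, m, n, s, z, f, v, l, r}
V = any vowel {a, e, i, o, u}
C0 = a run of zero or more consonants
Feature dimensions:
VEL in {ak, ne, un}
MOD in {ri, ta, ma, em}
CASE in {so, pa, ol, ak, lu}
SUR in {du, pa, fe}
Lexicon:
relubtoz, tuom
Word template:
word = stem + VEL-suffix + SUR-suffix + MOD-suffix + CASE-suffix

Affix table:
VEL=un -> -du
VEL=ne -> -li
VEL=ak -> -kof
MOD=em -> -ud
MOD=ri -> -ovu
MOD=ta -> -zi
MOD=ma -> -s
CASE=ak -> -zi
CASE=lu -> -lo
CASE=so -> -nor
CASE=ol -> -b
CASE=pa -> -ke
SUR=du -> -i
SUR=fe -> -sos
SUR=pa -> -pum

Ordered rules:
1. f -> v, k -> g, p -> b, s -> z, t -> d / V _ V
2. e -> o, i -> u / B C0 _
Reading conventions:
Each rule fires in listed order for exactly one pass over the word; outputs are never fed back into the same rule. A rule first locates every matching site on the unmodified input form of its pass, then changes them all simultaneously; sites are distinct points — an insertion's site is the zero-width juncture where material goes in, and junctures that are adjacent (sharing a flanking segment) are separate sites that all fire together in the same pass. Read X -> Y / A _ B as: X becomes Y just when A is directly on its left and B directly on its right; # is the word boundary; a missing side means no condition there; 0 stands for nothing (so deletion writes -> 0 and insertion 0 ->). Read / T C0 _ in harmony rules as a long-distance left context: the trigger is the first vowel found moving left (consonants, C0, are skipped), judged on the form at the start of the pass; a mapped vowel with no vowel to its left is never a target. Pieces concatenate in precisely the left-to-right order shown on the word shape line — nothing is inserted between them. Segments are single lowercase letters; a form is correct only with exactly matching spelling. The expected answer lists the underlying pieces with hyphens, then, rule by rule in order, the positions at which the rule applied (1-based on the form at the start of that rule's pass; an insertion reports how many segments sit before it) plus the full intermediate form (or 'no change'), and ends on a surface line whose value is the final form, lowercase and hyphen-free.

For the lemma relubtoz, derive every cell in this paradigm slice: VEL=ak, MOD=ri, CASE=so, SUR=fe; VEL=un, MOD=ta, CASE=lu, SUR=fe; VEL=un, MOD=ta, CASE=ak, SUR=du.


cell VEL=ak, MOD=ri, CASE=so, SUR=fe:
underlying: relubtoz-kof-sos-ovu-nor
1. f -> v, k -> g, p -> b, s -> z, t -> d / V _ V: fires at position(s) 14: relubtozkofsozovunor
2. e -> o, i -> u / B C0 _: no change
surface: relubtozkofsozovunor

cell VEL=un, MOD=ta, CASE=lu, SUR=fe:
underlying: relubtoz-du-sos-zi-lo
1. f -> v, k -> g, p -> b, s -> z, t -> d / V _ V: fires at position(s) 11: relubtozduzoszilo
2. e -> o, i -> u / B C0 _: fires at position(s) 15: relubtozduzoszulo
surface: relubtozduzoszulo

cell VEL=un, MOD=ta, CASE=ak, SUR=du:
underlying: relubtoz-du-i-zi-zi
1. f -> v, k -> g, p -> b, s -> z, t -> d / V _ V: no change
2. e -> o, i -> u / B C0 _: fires at position(s) 11: relubtozduuzizi
surface: relubtozduuzizi


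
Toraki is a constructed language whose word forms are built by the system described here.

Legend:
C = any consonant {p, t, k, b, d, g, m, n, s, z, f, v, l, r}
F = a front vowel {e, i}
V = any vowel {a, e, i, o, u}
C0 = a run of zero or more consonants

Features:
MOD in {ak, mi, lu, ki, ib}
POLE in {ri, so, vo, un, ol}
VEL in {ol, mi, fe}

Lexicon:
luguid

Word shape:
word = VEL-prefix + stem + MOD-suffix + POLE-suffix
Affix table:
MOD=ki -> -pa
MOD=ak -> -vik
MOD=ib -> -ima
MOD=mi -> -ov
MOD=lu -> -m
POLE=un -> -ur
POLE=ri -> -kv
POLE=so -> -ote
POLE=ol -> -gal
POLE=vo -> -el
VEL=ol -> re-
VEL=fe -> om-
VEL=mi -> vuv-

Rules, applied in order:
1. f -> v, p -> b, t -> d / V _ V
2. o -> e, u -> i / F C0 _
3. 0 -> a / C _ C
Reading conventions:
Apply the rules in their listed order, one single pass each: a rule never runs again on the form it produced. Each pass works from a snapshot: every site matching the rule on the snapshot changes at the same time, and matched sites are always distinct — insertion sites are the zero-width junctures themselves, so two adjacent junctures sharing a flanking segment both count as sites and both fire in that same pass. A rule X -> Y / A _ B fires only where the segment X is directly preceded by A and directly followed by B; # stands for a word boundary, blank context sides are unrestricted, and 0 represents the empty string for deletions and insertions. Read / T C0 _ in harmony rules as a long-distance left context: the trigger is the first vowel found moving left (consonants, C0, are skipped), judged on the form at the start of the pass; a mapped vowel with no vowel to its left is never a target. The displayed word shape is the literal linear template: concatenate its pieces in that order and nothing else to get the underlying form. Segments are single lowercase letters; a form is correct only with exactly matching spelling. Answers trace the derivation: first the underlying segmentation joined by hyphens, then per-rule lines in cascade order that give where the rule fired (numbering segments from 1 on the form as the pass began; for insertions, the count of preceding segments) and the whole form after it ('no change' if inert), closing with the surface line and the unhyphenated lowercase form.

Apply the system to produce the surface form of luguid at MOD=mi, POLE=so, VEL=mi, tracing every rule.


underlying: vuv-luguid-ov-ote
1. f -> v, p -> b, t -> d / V _ V: fires at position(s) 13: vuvluguidovode
2. o -> e, u -> i / F C0 _: fires at position(s) 10: vuvluguidevode
3. 0 -> a / C _ C: inserts after position(s) 3: vuvaluguidevode
surface: vuvaluguidevode


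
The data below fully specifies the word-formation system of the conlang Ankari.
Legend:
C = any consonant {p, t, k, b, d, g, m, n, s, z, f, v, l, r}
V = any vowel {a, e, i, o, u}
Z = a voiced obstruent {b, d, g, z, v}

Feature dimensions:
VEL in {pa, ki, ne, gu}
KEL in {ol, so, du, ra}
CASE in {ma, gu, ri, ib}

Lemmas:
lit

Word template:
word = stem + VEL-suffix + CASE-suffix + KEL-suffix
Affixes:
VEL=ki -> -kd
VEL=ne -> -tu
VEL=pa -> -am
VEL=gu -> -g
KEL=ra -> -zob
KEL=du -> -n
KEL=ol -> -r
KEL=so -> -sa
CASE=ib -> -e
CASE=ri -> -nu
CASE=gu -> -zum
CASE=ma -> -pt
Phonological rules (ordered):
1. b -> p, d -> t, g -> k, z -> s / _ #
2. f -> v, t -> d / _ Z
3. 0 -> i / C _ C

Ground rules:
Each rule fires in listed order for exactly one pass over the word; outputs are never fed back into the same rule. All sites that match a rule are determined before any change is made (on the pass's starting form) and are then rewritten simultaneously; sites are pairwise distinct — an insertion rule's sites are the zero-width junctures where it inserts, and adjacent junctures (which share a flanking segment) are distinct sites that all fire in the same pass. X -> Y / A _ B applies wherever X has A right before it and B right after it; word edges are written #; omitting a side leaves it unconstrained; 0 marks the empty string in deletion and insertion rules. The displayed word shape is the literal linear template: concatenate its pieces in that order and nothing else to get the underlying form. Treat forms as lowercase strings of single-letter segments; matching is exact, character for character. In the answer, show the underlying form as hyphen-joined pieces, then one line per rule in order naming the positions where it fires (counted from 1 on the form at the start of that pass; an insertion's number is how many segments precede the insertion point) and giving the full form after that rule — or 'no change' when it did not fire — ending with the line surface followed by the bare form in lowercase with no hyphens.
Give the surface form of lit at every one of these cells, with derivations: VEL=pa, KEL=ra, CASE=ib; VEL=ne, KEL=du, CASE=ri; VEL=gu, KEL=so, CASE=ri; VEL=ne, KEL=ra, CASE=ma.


cell VEL=pa, KEL=ra, CASE=ib:
underlying: lit-am-e-zob
1. b -> p, d -> t, g -> k, z -> s / _ #: fires at position(s) 9: litamezop
2. f -> v, t -> d / _ Z: no change
3. 0 -> i / C _ C: no change
surface: litamezop

cell VEL=ne, KEL=du, CASE=ri:
underlying: lit-tu-nu-n
1. b -> p, d -> t, g -> k, z -> s / _ #: no change
2. f -> v, t -> d / _ Z: no change
3. 0 -> i / C _ C: inserts after position(s) 3: lititunun
surface: lititunun

cell VEL=gu, KEL=so, CASE=ri:
underlying: lit-g-nu-sa
1. b -> p, d -> t, g -> k, z -> s / _ #: no change
2. f -> v, t -> d / _ Z: fires at position(s) 3: lidgnusa
3. 0 -> i / C _ C: inserts after position(s) 3, 4: lidiginusa
surface: lidiginusa

cell VEL=ne, KEL=ra, CASE=ma:
underlying: lit-tu-pt-zob
1. b -> p, d -> t, g -> k, z -> s / _ #: fires at position(s) 10: littuptzop
2. f -> v, t -> d / _ Z: fires at position(s) 7: littupdzop
3. 0 -> i / C _ C: inserts after position(s) 3, 6, 7: lititupidizop
surface: lititupidizop


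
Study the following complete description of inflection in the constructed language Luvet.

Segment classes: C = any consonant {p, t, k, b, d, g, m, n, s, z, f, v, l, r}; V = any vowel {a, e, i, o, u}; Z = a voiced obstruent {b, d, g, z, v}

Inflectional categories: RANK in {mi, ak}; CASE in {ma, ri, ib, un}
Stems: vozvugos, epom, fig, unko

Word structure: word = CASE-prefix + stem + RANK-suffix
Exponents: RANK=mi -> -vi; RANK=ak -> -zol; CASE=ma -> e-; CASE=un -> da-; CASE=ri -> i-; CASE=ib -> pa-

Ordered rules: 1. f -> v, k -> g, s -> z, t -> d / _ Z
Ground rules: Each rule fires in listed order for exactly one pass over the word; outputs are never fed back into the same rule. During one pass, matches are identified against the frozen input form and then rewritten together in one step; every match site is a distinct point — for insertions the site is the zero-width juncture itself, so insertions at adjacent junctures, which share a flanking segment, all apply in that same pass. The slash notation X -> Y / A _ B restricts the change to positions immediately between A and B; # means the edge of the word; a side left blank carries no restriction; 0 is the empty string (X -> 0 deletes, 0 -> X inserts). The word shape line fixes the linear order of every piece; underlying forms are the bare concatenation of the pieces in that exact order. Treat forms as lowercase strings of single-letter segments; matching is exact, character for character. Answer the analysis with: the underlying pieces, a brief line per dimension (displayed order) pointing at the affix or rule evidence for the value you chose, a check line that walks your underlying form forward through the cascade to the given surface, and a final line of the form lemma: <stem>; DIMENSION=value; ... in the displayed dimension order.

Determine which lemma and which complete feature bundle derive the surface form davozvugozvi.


underlying: da-vozvugos-vi
RANK=mi - signalled by the affix -vi
CASE=un - signalled by the affix da-
check: davozvugosvi -> davozvugozvi
lemma: vozvugos; RANK=mi; CASE=un


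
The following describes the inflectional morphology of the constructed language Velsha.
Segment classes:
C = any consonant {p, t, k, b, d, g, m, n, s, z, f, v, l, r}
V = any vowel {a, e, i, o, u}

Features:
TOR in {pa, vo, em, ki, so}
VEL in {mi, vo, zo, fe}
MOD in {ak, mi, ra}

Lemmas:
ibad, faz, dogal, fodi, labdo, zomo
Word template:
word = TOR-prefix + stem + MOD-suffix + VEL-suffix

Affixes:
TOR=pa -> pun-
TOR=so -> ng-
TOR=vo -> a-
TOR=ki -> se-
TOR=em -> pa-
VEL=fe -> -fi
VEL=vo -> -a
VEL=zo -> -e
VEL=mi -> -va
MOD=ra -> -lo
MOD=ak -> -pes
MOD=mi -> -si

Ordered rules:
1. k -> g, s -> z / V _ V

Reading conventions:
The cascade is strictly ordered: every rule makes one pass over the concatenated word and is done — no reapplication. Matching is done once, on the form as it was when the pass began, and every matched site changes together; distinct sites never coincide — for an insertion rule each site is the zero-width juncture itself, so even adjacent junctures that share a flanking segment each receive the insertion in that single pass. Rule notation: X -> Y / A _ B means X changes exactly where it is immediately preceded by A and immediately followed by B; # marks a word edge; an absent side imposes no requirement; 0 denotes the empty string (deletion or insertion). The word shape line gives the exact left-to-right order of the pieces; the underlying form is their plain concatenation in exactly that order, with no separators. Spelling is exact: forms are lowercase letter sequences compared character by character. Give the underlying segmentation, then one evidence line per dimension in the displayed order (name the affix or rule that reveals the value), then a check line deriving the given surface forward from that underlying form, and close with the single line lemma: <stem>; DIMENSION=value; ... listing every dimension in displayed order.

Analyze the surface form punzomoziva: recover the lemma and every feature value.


underlying: pun-zomo-si-va
TOR=pa - signalled by the affix pun-
VEL=mi - signalled by the affix -va
MOD=mi - signalled by the affix -si
check: punzomosiva -> punzomoziva
lemma: zomo; TOR=pa; VEL=mi; MOD=mi


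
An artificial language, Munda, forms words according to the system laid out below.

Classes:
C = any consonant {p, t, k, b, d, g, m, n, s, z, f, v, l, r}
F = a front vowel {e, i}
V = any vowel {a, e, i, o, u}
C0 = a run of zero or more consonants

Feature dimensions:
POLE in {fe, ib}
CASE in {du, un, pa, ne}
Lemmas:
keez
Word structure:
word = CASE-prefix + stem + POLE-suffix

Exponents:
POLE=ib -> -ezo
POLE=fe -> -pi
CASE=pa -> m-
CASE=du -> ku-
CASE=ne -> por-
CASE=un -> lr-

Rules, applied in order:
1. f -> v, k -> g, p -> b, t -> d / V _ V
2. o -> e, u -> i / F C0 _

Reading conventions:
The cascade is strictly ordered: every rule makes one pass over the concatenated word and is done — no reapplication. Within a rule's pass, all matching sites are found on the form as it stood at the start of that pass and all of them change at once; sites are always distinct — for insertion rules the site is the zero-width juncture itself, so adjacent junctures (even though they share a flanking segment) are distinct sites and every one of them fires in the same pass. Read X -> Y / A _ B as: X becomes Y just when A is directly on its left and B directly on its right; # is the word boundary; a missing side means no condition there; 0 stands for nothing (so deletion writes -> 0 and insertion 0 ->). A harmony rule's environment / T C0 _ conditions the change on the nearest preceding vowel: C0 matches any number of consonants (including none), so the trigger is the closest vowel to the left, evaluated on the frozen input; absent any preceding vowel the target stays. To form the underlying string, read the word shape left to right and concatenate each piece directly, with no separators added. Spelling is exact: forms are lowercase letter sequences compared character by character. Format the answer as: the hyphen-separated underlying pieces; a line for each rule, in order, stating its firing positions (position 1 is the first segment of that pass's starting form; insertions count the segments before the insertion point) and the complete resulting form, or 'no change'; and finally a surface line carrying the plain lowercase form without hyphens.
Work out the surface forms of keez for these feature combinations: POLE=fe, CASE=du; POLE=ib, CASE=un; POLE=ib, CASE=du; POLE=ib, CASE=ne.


cell POLE=fe, CASE=du:
underlying: ku-keez-pi
1. f -> v, k -> g, p -> b, t -> d / V _ V: fires at position(s) 3: kugeezpi
2. o -> e, u -> i / F C0 _: no change
surface: kugeezpi

cell POLE=ib, CASE=un:
underlying: lr-keez-ezo
1. f -> v, k -> g, p -> b, t -> d / V _ V: no change
2. o -> e, u -> i / F C0 _: fires at position(s) 9: lrkeezeze
surface: lrkeezeze

cell POLE=ib, CASE=du:
underlying: ku-keez-ezo
1. f -> v, k -> g, p -> b, t -> d / V _ V: fires at position(s) 3: kugeezezo
2. o -> e, u -> i / F C0 _: fires at position(s) 9: kugeezeze
surface: kugeezeze

cell POLE=ib, CASE=ne:
underlying: por-keez-ezo
1. f -> v, k -> g, p -> b, t -> d / V _ V: no change
2. o -> e, u -> i / F C0 _: fires at position(s) 10: porkeezeze
surface: porkeezeze


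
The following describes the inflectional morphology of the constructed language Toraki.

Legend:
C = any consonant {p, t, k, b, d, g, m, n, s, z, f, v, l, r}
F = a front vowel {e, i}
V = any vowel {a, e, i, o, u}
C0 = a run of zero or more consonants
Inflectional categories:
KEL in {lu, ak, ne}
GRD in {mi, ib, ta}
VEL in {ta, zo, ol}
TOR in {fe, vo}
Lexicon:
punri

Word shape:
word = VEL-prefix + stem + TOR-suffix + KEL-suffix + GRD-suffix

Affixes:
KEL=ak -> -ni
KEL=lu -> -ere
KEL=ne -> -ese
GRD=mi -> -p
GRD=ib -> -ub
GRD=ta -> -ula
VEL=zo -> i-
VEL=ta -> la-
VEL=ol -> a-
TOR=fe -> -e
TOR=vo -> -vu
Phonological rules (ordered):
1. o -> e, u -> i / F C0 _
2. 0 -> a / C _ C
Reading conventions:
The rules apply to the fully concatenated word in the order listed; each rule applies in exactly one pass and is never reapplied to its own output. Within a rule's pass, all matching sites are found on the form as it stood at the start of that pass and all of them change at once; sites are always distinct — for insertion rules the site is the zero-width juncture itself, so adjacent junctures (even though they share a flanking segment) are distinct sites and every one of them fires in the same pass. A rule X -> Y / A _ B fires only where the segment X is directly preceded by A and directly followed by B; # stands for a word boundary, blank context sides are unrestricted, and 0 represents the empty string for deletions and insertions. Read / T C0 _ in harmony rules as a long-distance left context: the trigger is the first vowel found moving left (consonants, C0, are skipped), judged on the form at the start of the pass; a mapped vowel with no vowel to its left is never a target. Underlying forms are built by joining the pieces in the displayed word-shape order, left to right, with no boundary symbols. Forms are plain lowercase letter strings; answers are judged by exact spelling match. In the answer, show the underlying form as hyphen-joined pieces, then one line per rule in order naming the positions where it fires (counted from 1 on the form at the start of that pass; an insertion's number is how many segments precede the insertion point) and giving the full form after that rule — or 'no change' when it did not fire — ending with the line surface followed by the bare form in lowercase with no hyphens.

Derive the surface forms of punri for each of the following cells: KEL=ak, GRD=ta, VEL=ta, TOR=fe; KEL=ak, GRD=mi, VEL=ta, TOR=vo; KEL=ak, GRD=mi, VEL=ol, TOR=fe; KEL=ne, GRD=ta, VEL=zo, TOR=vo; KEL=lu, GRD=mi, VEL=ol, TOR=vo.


cell KEL=ak, GRD=ta, VEL=ta, TOR=fe:
underlying: la-punri-e-ni-ula
1. o -> e, u -> i / F C0 _: fires at position(s) 11: lapunrieniila
2. 0 -> a / C _ C: inserts after position(s) 5: lapunarieniila
surface: lapunarieniila

cell KEL=ak, GRD=mi, VEL=ta, TOR=vo:
underlying: la-punri-vu-ni-p
1. o -> e, u -> i / F C0 _: fires at position(s) 9: lapunrivinip
2. 0 -> a / C _ C: inserts after position(s) 5: lapunarivinip
surface: lapunarivinip

cell KEL=ak, GRD=mi, VEL=ol, TOR=fe:
underlying: a-punri-e-ni-p
1. o -> e, u -> i / F C0 _: no change
2. 0 -> a / C _ C: inserts after position(s) 4: apunarienip
surface: apunarienip

cell KEL=ne, GRD=ta, VEL=zo, TOR=vo:
underlying: i-punri-vu-ese-ula
1. o -> e, u -> i / F C0 _: fires at position(s) 3, 8, 12: ipinrivieseila
2. 0 -> a / C _ C: inserts after position(s) 4: ipinarivieseila
surface: ipinarivieseila

cell KEL=lu, GRD=mi, VEL=ol, TOR=vo:
underlying: a-punri-vu-ere-p
1. o -> e, u -> i / F C0 _: fires at position(s) 8: apunrivierep
2. 0 -> a / C _ C: inserts after position(s) 4: apunarivierep
surface: apunarivierep


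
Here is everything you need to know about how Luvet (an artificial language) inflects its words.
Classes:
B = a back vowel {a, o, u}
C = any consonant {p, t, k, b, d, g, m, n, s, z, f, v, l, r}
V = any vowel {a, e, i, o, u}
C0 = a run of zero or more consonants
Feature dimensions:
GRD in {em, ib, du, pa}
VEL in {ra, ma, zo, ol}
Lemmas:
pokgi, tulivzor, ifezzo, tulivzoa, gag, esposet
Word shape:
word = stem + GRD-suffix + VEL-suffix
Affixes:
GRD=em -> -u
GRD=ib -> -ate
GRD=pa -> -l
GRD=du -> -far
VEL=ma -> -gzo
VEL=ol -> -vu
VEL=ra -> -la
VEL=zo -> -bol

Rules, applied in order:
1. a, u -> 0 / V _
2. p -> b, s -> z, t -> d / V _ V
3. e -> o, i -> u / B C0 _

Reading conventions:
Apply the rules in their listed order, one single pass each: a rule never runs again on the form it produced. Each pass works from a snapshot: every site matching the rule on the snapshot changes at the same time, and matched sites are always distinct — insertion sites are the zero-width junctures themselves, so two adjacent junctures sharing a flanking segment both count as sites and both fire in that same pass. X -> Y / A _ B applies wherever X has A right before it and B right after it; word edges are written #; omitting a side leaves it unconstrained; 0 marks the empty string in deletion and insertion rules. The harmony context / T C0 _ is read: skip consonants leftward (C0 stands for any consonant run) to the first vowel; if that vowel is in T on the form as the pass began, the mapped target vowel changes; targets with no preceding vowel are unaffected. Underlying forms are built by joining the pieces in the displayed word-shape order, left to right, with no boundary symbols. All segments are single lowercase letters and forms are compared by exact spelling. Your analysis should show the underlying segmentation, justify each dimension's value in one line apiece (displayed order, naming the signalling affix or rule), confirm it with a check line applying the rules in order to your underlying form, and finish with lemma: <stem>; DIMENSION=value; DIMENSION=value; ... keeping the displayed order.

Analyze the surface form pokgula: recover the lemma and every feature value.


underlying: pokgi-u-la
GRD=em - signalled by the affix -u
VEL=ra - signalled by the affix -la
check: pokgiula -> pokgila -> pokgila -> pokgula
lemma: pokgi; GRD=em; VEL=ra


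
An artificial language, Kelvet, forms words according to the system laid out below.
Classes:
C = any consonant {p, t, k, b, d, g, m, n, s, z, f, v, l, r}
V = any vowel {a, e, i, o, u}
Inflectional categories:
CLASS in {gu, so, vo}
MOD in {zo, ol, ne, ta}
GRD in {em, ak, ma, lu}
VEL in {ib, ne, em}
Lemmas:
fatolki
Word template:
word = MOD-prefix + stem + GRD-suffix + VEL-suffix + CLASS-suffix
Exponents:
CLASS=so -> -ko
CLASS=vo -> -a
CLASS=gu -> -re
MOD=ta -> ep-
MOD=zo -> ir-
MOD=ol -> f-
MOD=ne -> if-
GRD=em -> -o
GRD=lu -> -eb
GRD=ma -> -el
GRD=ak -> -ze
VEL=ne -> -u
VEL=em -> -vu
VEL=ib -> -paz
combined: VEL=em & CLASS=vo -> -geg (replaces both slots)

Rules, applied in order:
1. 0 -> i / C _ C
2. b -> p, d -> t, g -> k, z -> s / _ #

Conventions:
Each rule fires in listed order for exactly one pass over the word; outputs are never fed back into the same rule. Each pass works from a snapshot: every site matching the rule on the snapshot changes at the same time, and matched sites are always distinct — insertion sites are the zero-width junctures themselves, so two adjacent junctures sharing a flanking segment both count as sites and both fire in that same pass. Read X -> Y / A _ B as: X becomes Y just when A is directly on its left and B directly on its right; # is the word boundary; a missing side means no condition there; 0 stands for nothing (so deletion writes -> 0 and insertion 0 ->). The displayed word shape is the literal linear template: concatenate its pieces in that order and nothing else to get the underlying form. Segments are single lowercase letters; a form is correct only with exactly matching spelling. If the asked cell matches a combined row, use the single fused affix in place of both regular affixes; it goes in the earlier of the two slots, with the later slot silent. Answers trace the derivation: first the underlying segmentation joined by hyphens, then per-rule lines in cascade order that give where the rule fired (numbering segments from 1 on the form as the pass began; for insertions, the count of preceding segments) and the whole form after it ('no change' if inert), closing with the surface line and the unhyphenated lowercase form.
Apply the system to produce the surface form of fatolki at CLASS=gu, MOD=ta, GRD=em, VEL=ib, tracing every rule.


underlying: ep-fatolki-o-paz-re
1. 0 -> i / C _ C: inserts after position(s) 2, 7, 13: epifatolikiopazire
2. b -> p, d -> t, g -> k, z -> s / _ #: no change
surface: epifatolikiopazire


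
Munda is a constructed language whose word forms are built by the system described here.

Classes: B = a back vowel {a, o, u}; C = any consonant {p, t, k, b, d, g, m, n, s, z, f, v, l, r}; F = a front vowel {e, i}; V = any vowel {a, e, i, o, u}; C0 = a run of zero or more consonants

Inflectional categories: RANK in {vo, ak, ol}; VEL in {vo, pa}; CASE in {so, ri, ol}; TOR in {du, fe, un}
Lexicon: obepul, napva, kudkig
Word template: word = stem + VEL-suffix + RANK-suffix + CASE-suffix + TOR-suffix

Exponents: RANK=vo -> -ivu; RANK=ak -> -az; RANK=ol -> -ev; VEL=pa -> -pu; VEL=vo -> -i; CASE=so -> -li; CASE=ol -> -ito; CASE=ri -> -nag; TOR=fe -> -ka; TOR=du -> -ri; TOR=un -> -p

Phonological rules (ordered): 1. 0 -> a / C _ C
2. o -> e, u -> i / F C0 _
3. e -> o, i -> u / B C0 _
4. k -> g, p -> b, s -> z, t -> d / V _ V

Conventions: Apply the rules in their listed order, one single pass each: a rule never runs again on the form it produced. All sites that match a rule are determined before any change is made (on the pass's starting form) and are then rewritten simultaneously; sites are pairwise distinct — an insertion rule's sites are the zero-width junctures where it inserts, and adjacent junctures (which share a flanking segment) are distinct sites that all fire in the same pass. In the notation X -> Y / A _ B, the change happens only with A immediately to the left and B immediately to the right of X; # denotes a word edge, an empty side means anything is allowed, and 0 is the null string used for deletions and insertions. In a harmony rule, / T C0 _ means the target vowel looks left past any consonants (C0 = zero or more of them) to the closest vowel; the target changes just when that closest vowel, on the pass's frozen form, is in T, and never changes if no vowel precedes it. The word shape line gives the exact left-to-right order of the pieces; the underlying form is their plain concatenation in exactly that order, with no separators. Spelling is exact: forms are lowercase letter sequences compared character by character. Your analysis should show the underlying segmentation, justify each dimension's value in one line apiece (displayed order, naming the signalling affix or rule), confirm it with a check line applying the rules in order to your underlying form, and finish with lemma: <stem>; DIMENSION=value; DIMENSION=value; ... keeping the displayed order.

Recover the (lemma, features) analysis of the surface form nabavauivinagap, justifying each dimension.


underlying: napva-i-ivu-nag-p
RANK=vo - signalled by the affix -ivu
VEL=vo - signalled by the affix -i
CASE=ri - signalled by the affix -nag
TOR=un - signalled by the affix -p
check: napvaiivunagp -> napavaiivunagap -> napavaiivinagap -> napavauivinagap -> nabavauivinagap
lemma: napva; RANK=vo; VEL=vo; CASE=ri; TOR=un


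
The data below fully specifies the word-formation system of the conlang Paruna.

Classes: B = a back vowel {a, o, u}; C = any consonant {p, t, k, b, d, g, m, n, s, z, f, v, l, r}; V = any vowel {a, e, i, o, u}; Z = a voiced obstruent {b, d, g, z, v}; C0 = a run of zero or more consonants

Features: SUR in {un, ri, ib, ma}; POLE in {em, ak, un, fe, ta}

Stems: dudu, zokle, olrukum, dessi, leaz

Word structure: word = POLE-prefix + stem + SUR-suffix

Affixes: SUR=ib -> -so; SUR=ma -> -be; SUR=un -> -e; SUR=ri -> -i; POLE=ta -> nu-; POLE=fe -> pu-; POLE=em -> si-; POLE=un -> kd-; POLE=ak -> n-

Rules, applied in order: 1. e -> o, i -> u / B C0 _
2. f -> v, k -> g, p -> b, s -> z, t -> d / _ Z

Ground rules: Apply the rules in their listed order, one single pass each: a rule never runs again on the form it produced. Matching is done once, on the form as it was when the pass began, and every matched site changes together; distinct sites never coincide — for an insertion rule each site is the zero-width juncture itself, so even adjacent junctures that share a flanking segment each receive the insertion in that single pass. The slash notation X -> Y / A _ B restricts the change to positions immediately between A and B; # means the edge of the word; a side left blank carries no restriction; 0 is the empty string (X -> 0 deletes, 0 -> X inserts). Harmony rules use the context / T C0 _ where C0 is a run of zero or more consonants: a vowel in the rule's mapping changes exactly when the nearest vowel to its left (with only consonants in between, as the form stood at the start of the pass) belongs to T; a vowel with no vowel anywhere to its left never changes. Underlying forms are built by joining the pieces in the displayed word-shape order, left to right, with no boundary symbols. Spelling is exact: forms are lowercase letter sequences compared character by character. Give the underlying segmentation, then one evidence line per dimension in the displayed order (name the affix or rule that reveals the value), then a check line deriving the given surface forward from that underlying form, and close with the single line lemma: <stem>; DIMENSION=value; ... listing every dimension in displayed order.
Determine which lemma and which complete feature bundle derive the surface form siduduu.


underlying: si-dudu-i
SUR=ri - signalled by the affix -i
POLE=em - signalled by the affix si-
check: sidudui -> siduduu -> siduduu
lemma: dudu; SUR=ri; POLE=em


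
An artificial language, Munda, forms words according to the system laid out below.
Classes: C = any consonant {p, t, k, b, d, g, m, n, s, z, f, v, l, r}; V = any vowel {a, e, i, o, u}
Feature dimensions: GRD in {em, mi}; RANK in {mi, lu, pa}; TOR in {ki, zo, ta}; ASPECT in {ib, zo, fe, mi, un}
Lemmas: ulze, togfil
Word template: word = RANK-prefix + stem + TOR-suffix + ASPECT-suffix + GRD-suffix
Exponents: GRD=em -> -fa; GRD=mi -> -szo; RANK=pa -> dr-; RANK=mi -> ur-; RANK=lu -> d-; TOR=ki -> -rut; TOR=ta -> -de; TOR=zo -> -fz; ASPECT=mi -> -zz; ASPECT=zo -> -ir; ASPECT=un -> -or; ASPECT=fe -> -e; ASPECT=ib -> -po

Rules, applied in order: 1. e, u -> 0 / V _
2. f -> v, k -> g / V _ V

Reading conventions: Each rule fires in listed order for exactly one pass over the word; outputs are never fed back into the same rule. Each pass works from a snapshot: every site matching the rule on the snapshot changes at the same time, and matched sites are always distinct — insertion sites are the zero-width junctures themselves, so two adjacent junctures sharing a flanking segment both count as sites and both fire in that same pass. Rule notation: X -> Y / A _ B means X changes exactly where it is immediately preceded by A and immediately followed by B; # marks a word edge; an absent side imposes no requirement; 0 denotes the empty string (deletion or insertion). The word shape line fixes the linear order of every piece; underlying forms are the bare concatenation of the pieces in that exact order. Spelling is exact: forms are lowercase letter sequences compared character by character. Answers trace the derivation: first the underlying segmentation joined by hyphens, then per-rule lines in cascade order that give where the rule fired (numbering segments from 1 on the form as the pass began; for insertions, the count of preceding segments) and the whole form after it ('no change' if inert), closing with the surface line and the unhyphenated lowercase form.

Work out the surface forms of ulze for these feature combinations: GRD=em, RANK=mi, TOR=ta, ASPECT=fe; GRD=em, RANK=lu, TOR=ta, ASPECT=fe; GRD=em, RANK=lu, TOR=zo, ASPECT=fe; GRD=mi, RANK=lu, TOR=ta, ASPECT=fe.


cell GRD=em, RANK=mi, TOR=ta, ASPECT=fe:
underlying: ur-ulze-de-e-fa
1. e, u -> 0 / V _: fires at position(s) 9: urulzedefa
2. f -> v, k -> g / V _ V: fires at position(s) 9: urulzedeva
surface: urulzedeva

cell GRD=em, RANK=lu, TOR=ta, ASPECT=fe:
underlying: d-ulze-de-e-fa
1. e, u -> 0 / V _: fires at position(s) 8: dulzedefa
2. f -> v, k -> g / V _ V: fires at position(s) 8: dulzedeva
surface: dulzedeva

cell GRD=em, RANK=lu, TOR=zo, ASPECT=fe:
underlying: d-ulze-fz-e-fa
1. e, u -> 0 / V _: no change
2. f -> v, k -> g / V _ V: fires at position(s) 9: dulzefzeva
surface: dulzefzeva

cell GRD=mi, RANK=lu, TOR=ta, ASPECT=fe:
underlying: d-ulze-de-e-szo
1. e, u -> 0 / V _: fires at position(s) 8: dulzedeszo
2. f -> v, k -> g / V _ V: no change
surface: dulzedeszo


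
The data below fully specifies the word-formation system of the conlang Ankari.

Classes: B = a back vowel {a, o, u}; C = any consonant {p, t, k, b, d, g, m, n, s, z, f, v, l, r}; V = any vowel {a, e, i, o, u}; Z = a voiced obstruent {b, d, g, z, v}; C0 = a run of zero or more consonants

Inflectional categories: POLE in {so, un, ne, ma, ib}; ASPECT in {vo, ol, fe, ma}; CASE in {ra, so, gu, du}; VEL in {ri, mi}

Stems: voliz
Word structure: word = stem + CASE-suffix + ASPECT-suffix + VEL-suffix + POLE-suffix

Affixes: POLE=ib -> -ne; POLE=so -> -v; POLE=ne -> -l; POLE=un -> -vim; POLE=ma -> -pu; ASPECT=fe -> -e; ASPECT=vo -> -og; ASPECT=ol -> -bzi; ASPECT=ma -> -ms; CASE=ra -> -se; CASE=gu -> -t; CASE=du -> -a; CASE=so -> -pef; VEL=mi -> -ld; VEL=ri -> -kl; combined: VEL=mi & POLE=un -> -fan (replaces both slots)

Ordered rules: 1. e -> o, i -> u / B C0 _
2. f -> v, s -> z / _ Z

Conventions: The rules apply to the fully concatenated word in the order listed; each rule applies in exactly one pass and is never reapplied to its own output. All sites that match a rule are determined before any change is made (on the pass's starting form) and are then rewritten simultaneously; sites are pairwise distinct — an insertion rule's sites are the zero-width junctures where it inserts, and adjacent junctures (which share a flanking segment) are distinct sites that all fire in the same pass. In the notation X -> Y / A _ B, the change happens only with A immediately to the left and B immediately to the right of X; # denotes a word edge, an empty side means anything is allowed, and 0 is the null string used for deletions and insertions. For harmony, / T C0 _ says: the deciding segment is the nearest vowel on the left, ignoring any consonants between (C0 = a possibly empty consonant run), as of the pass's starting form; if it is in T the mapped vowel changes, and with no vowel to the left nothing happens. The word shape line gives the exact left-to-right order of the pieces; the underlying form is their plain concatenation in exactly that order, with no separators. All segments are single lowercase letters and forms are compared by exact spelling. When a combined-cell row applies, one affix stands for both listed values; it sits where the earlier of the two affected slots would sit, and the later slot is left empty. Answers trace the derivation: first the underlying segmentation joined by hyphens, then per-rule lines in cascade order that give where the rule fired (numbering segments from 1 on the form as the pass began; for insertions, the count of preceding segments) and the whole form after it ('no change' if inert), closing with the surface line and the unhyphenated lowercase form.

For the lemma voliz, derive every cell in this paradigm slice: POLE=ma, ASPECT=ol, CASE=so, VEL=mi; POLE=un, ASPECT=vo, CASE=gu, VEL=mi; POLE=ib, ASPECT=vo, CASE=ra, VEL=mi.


cell POLE=ma, ASPECT=ol, CASE=so, VEL=mi:
underlying: voliz-pef-bzi-ld-pu
1. e -> o, i -> u / B C0 _: fires at position(s) 4: voluzpefbzildpu
2. f -> v, s -> z / _ Z: fires at position(s) 8: voluzpevbzildpu
surface: voluzpevbzildpu

cell POLE=un, ASPECT=vo, CASE=gu, VEL=mi:
underlying: voliz-t-og-fan
1. e -> o, i -> u / B C0 _: fires at position(s) 4: voluztogfan
2. f -> v, s -> z / _ Z: no change
surface: voluztogfan

cell POLE=ib, ASPECT=vo, CASE=ra, VEL=mi:
underlying: voliz-se-og-ld-ne
1. e -> o, i -> u / B C0 _: fires at position(s) 4, 13: voluzseogldno
2. f -> v, s -> z / _ Z: no change
surface: voluzseogldno


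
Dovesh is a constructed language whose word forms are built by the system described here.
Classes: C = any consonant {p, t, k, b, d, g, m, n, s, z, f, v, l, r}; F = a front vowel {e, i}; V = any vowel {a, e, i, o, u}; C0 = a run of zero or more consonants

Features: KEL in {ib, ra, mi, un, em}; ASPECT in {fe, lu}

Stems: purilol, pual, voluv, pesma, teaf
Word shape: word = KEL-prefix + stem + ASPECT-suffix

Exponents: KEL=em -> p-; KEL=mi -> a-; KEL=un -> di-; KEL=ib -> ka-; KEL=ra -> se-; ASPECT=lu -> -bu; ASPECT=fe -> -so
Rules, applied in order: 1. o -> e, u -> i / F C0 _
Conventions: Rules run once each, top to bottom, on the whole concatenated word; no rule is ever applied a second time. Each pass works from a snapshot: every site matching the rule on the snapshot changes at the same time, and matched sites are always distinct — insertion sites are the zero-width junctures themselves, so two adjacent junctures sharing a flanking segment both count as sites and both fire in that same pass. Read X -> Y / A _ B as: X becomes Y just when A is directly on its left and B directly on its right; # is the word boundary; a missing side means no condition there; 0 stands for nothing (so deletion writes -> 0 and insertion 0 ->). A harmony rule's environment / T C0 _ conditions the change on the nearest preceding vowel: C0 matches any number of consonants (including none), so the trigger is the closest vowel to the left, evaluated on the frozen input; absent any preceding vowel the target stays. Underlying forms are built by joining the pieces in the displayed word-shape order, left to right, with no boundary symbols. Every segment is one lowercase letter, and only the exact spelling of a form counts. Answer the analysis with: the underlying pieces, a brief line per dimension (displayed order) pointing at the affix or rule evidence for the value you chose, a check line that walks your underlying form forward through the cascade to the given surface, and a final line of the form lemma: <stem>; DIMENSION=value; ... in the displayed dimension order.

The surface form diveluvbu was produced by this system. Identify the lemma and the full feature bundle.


underlying: di-voluv-bu
KEL=un - signalled by the affix di-
ASPECT=lu - signalled by the affix -bu
check: divoluvbu -> diveluvbu
lemma: voluv; KEL=un; ASPECT=lu
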